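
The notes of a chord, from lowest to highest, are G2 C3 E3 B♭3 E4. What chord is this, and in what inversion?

C dominant seventh, second inversion

The distinct note names are G, C, E, Bb. Stacked in thirds they read C–E–G–Bb, which is a dominant seventh chord on C.
With the fifth (G) in the bass, the chord is in second inversion (figured bass 4/3).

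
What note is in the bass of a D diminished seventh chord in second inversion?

Ab

In second inversion the fifth is lowest. For D diminished seventh (D–F–Ab–Cb) that is Ab.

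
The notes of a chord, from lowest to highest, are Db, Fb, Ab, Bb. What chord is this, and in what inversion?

Bb half-diminished seventh, first inversion

The pitch classes Db, Fb, Ab, Bb arrange in thirds as Bb–Db–Fb–Ab: a Bb half-diminished seventh chord.
Db is the third of Bb half-diminished seventh; third in the bass means first inversion (figured bass 6/5).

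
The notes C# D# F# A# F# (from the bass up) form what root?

The distinct letter names are C#, D#, F#, A#. Arranged as a stack of thirds they read D#–F#–A#–C#, so D# is the root (a D# minor seventh chord).

D#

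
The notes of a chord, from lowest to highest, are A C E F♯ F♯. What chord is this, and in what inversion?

F# half-diminished seventh, first inversion

The distinct note names are A, C, E, F#. Stacked in thirds they read F#–A–C–E, which is a half-diminished seventh chord on F#.
The lowest note is A, the third of the chord, so this is first inversion (figured bass 6/5).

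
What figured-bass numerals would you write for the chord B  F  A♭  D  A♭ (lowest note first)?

7

The notes B, F, Ab, D stack in thirds as B–D–F–Ab — a B diminished seventh chord. The bass B is the root, so this is root position: figured 7.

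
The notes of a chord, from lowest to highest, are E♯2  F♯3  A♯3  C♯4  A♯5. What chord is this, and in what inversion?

The pitch classes E#, F#, A#, C# arrange in thirds as F#–A#–C#–E#: an F# major seventh chord.
With the seventh (E#) in the bass, the chord is in third inversion (figured bass 4/2).

F# major seventh, third inversion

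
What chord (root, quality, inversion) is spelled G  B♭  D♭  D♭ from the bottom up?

G diminished, root position

The distinct note names are G, Bb, Db. Stacked in thirds they read G–Bb–Db, which is a diminished triad on G.
The lowest note is G, the root of the chord, so this is root position (figured bass 5/3).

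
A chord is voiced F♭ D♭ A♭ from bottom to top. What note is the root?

Db

The distinct letter names are Fb, Db, Ab. Arranged as a stack of thirds they read Db–Fb–Ab, so Db is the root (a Db minor triad).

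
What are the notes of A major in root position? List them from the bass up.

A, C#, E

The chord tones are A–C#–E. With the root (A) lowest for root position: A, C#, E.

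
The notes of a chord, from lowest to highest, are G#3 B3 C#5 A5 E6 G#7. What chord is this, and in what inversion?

The distinct note names are G#, B, C#, A, E. Stacked in thirds they read A–C#–E–G#–B, which is a major ninth chord on A.
The lowest note is G#, the seventh of the chord, so this is third inversion.

A major ninth, third inversion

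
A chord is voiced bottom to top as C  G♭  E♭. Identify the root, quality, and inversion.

The pitch classes C, Gb, Eb arrange in thirds as C–Eb–Gb: a C diminished triad.
The lowest note is C, the root of the chord, so this is root position (figured bass 5/3).

C diminished, root position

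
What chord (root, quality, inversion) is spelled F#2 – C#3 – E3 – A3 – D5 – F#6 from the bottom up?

D major ninth, first inversion

Reducing to letter names: F#, C#, E, A, D. These stack in thirds as D–F#–A–C#–E — a D major ninth chord.
With the third (F#) in the bass, the chord is in first inversion.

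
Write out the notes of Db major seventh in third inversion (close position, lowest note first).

C, Db, F, Ab

Spelling Db major seventh: Db–F–Ab–C. In third inversion the seventh is bass, giving C, Db, F, Ab from the bottom.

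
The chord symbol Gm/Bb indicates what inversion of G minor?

Gm/Bb means G minor with Bb in the bass. Bb is the third of G minor (G–Bb–D), so this is first inversion.

first inversion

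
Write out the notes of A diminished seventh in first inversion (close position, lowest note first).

A diminished seventh is A–C–Eb–Gb. First inversion puts the third (C) in the bass, with the remaining tones above: C, Eb, Gb, A.

C, Eb, Gb, A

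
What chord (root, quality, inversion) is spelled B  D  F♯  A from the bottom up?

The pitch classes B, D, F#, A arrange in thirds as B–D–F#–A: a B minor seventh chord.
With the root (B) in the bass, the chord is in root position (figured bass 7).

B minor seventh, root position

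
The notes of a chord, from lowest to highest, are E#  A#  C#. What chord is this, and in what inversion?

A# minor, second inversion

Reducing to letter names: E#, A#, C#. These stack in thirds as A#–C#–E# — an A# minor triad.
The lowest note is E#, the fifth of the chord, so this is second inversion (figured bass 6/4).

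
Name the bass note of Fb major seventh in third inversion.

In third inversion the seventh is lowest. For Fb major seventh (Fb–Ab–Cb–Eb) that is Eb.

Eb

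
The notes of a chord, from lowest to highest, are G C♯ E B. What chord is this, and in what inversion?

C# half-diminished seventh, second inversion

The distinct note names are G, C#, E, B. Stacked in thirds they read C#–E–G–B, which is a half-diminished seventh chord on C#.
G is the fifth of C# half-diminished seventh; fifth in the bass means second inversion (figured bass 4/3).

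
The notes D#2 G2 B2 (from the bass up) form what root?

G

Reordering D#, G, B into stacked thirds gives G–B–D#; the bottom of that stack, G, is the root.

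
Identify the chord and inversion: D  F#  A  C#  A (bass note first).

D major seventh, root position

The pitch classes D, F#, A, C# arrange in thirds as D–F#–A–C#: a D major seventh chord.
With the root (D) in the bass, the chord is in root position (figured bass 7).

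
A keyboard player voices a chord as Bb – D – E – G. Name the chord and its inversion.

E half-diminished seventh, second inversion

The pitch classes Bb, D, E, G arrange in thirds as E–G–Bb–D: an E half-diminished seventh chord.
With the fifth (Bb) in the bass, the chord is in second inversion (figured bass 4/3).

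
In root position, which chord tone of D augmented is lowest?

In root position the root is lowest. For D augmented (D–F#–A#) that is D.

D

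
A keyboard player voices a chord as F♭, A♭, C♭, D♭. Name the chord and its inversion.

Reducing to letter names: Fb, Ab, Cb, Db. These stack in thirds as Db–Fb–Ab–Cb — a Db minor seventh chord.
With the third (Fb) in the bass, the chord is in first inversion (figured bass 6/5).

Db minor seventh, first inversion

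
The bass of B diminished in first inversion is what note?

D

In first inversion the third is lowest. For B diminished (B–D–F) that is D.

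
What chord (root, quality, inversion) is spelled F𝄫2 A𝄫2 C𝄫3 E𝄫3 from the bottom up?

The distinct note names are Fbb, Abb, Cbb, Ebb. Stacked in thirds they read Fbb–Abb–Cbb–Ebb, which is a major seventh chord on Fbb.
With the root (Fbb) in the bass, the chord is in root position (figured bass 7).

Fbb major seventh, root position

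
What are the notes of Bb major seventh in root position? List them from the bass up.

The chord tones are Bb–D–F–A. With the root (Bb) lowest for root position: Bb, D, F, A.

Bb, D, F, A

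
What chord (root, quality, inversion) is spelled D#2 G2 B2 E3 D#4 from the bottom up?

E minor-major seventh, third inversion

Reducing to letter names: D#, G, B, E. These stack in thirds as E–G–B–D# — an E minor-major seventh chord.
The lowest note is D#, the seventh of the chord, so this is third inversion (figured bass 4/2).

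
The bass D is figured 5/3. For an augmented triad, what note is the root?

D

The figures 5/3 mean the root of the chord is in the bass. If D is the root of an augmented triad, the root is D (chord tones D–F#–A#).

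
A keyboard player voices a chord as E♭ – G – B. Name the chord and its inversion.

Eb augmented, root position

Reducing to letter names: Eb, G, B. These stack in thirds as Eb–G–B — an Eb augmented triad.
The lowest note is Eb, the root of the chord, so this is root position (figured bass 5/3).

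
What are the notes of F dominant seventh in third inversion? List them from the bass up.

F dominant seventh is F–A–C–Eb. Third inversion puts the seventh (Eb) in the bass, with the remaining tones above: Eb, F, A, C.

Eb, F, A, C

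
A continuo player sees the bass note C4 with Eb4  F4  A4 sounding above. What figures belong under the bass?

The notes C, Eb, F, A stack in thirds as F–A–C–Eb — an F dominant seventh chord. The bass C is the fifth, so this is second inversion: figured 4/3.

4/3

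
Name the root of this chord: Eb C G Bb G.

C

Eb, C, G, Bb are the tones of a C minor seventh chord (C–Eb–G–Bb), making C the root.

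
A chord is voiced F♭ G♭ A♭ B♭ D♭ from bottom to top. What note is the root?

Gb

Fb, Gb, Ab, Bb, Db are the tones of a Gb dominant ninth chord (Gb–Bb–Db–Fb–Ab), making Gb the root.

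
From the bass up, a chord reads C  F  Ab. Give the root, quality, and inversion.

F minor, second inversion

Reducing to letter names: C, F, Ab. These stack in thirds as F–Ab–C — an F minor triad.
With the fifth (C) in the bass, the chord is in second inversion (figured bass 6/4).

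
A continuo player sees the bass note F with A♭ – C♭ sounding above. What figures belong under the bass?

The notes F, Ab, Cb stack in thirds as F–Ab–Cb — an F diminished triad. The bass F is the root, so this is root position: figured 5/3.

5/3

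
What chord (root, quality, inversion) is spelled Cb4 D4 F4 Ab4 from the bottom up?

Reducing to letter names: Cb, D, F, Ab. These stack in thirds as D–F–Ab–Cb — a D diminished seventh chord.
With the seventh (Cb) in the bass, the chord is in third inversion (figured bass 4/2).

D diminished seventh, third inversion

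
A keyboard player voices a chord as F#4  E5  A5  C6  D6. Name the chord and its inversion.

D dominant ninth, first inversion

The pitch classes F#, E, A, C, D arrange in thirds as D–F#–A–C–E: a D dominant ninth chord.
The lowest note is F#, the third of the chord, so this is first inversion.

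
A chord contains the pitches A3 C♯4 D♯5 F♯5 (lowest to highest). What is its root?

D#

The distinct letter names are A, C#, D#, F#. Arranged as a stack of thirds they read D#–F#–A–C#, so D# is the root (a D# half-diminished seventh chord).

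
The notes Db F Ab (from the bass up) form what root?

Db

Reordering Db, F, Ab into stacked thirds gives Db–F–Ab; the bottom of that stack, Db, is the root.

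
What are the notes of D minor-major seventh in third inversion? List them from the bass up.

The chord tones are D–F–A–C#. With the seventh (C#) lowest for third inversion: C#, D, F, A.

C#, D, F, A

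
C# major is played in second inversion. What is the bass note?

G#

In second inversion the fifth is lowest. For C# major (C#–E#–G#) that is G#.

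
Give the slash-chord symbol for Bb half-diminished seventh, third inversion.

Bbø7/Ab

Third inversion of Bb half-diminished seventh has the seventh (Ab) in the bass. As a slash chord: Bbø7/Ab.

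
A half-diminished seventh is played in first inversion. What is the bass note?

C

The third of A half-diminished seventh (A–C–Eb–G) is C; that is the bass in first inversion.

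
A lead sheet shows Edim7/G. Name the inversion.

Edim7/G means E diminished seventh with G in the bass. G is the third of E diminished seventh (E–G–Bb–Db), so this is first inversion.

first inversion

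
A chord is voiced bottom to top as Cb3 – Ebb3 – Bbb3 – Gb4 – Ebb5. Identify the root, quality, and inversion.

Reducing to letter names: Cb, Ebb, Bbb, Gb. These stack in thirds as Cb–Ebb–Gb–Bbb — a Cb minor seventh chord.
The lowest note is Cb, the root of the chord, so this is root position (figured bass 7).

Cb minor seventh, root position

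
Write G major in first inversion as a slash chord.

First inversion of G major has the third (B) in the bass. As a slash chord: Gmaj/B.

Gmaj/B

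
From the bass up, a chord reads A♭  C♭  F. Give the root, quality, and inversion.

The distinct note names are Ab, Cb, F. Stacked in thirds they read F–Ab–Cb, which is a diminished triad on F.
The lowest note is Ab, the third of the chord, so this is first inversion (figured bass 6).

F diminished, first inversion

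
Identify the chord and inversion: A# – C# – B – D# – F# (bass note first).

B major ninth, third inversion

Reducing to letter names: A#, C#, B, D#, F#. These stack in thirds as B–D#–F#–A#–C# — a B major ninth chord.
A# is the seventh of B major ninth; seventh in the bass means third inversion.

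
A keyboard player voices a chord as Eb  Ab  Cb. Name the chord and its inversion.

Ab minor, second inversion

The distinct note names are Eb, Ab, Cb. Stacked in thirds they read Ab–Cb–Eb, which is a minor triad on Ab.
Eb is the fifth of Ab minor; fifth in the bass means second inversion (figured bass 6/4).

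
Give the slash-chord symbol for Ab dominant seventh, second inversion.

Second inversion of Ab dominant seventh has the fifth (Eb) in the bass. As a slash chord: Ab7/Eb.

Ab7/Eb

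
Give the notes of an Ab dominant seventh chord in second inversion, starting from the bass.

Ab dominant seventh is Ab–C–Eb–Gb. Second inversion puts the fifth (Eb) in the bass, with the remaining tones above: Eb, Gb, Ab, C.

Eb, Gb, Ab, C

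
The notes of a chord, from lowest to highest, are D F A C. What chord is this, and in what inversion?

Reducing to letter names: D, F, A, C. These stack in thirds as D–F–A–C — a D minor seventh chord.
D is the root of D minor seventh; root in the bass means root position (figured bass 7).

D minor seventh, root position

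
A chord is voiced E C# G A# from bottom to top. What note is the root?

The distinct letter names are E, C#, G, A#. Arranged as a stack of thirds they read A#–C#–E–G, so A# is the root (an A# diminished seventh chord).

A#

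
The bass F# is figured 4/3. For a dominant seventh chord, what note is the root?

B

The figures 4/3 mean the fifth of the chord is in the bass. If F# is the fifth of a dominant seventh chord, the root is B (chord tones B–D#–F#–A).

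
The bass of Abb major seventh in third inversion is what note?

The seventh of Abb major seventh (Abb–Cb–Ebb–Gb) is Gb; that is the bass in third inversion.

Gb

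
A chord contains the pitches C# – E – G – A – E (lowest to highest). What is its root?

A

C#, E, G, A are the tones of an A dominant seventh chord (A–C#–E–G), making A the root.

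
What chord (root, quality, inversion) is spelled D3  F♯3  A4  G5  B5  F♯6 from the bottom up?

G major ninth, second inversion

The distinct note names are D, F#, A, G, B. Stacked in thirds they read G–B–D–F#–A, which is a major ninth chord on G.
With the fifth (D) in the bass, the chord is in second inversion.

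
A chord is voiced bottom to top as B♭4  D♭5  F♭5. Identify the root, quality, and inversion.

Bb diminished, root position

The pitch classes Bb, Db, Fb arrange in thirds as Bb–Db–Fb: a Bb diminished triad.
The lowest note is Bb, the root of the chord, so this is root position (figured bass 5/3).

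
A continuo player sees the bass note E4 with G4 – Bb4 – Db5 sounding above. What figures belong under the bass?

The notes E, G, Bb, Db stack in thirds as E–G–Bb–Db — an E diminished seventh chord. The bass E is the root, so this is root position: figured 7.

7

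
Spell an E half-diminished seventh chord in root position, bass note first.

E, G, Bb, D

The chord tones are E–G–Bb–D. With the root (E) lowest for root position: E, G, Bb, D.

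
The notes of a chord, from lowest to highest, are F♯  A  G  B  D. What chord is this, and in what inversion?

G major ninth, third inversion

The distinct note names are F#, A, G, B, D. Stacked in thirds they read G–B–D–F#–A, which is a major ninth chord on G.
F# is the seventh of G major ninth; seventh in the bass means third inversion.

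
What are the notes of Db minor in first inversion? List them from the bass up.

Fb, Ab, Db

Db minor is Db–Fb–Ab. First inversion puts the third (Fb) in the bass, with the remaining tones above: Fb, Ab, Db.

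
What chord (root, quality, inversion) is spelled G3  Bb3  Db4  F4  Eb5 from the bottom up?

The distinct note names are G, Bb, Db, F, Eb. Stacked in thirds they read Eb–G–Bb–Db–F, which is a dominant ninth chord on Eb.
The lowest note is G, the third of the chord, so this is first inversion.

Eb dominant ninth, first inversion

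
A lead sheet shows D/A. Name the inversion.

D/A means D major with A in the bass. A is the fifth of D major (D–F#–A), so this is second inversion.

second inversion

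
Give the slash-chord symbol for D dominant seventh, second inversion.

D7/A

Second inversion of D dominant seventh has the fifth (A) in the bass. As a slash chord: D7/A.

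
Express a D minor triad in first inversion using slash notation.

Dm/F

First inversion of D minor has the third (F) in the bass. As a slash chord: Dm/F.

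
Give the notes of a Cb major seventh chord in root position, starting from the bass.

Cb, Eb, Gb, Bb

Spelling Cb major seventh: Cb–Eb–Gb–Bb. In root position the root is bass, giving Cb, Eb, Gb, Bb from the bottom.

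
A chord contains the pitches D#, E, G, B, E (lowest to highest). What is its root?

The distinct letter names are D#, E, G, B. Arranged as a stack of thirds they read E–G–B–D#, so E is the root (an E minor-major seventh chord).

E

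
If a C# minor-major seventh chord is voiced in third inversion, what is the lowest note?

C# minor-major seventh is C#–E–G#–B#. Third inversion places the seventh in the bass: B#.

B#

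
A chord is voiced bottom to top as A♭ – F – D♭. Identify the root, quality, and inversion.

Db major, second inversion

The pitch classes Ab, F, Db arrange in thirds as Db–F–Ab: a Db major triad.
The lowest note is Ab, the fifth of the chord, so this is second inversion (figured bass 6/4).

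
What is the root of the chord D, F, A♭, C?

D

The distinct letter names are D, F, Ab, C. Arranged as a stack of thirds they read D–F–Ab–C, so D is the root (a D half-diminished seventh chord).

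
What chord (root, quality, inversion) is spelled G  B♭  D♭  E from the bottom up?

E diminished seventh, first inversion

The distinct note names are G, Bb, Db, E. Stacked in thirds they read E–G–Bb–Db, which is a diminished seventh chord on E.
With the third (G) in the bass, the chord is in first inversion (figured bass 6/5).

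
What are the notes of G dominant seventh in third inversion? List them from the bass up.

F, G, B, D

G dominant seventh is G–B–D–F. Third inversion puts the seventh (F) in the bass, with the remaining tones above: F, G, B, D.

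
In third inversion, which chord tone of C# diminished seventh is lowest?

Bb

The seventh of C# diminished seventh (C#–E–G–Bb) is Bb; that is the bass in third inversion.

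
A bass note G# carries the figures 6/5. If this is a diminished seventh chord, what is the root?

The figures 6/5 mean the third of the chord is in the bass. If G# is the third of a diminished seventh chord, the root is E# (chord tones E#–G#–B–D).

E#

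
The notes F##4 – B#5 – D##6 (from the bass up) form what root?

Reordering F##, B#, D## into stacked thirds gives B#–D##–F##; the bottom of that stack, B#, is the root.

B#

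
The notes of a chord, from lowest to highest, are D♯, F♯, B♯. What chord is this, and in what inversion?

B# diminished, first inversion

Reducing to letter names: D#, F#, B#. These stack in thirds as B#–D#–F# — a B# diminished triad.
The lowest note is D#, the third of the chord, so this is first inversion (figured bass 6).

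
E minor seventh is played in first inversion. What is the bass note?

The third of E minor seventh (E–G–B–D) is G; that is the bass in first inversion.

G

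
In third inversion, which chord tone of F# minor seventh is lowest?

F# minor seventh is F#–A–C#–E. Third inversion places the seventh in the bass: E.

E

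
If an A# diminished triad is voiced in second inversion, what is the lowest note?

E

In second inversion the fifth is lowest. For A# diminished (A#–C#–E) that is E.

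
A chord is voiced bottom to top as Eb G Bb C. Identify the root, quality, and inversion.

The distinct note names are Eb, G, Bb, C. Stacked in thirds they read C–Eb–G–Bb, which is a minor seventh chord on C.
The lowest note is Eb, the third of the chord, so this is first inversion (figured bass 6/5).

C minor seventh, first inversion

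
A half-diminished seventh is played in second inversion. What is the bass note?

Eb

A half-diminished seventh is A–C–Eb–G. Second inversion places the fifth in the bass: Eb.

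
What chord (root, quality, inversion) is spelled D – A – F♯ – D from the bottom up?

Reducing to letter names: D, A, F#. These stack in thirds as D–F#–A — a D major triad.
D is the root of D major; root in the bass means root position (figured bass 5/3).

D major, root position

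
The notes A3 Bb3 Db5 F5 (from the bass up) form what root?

The distinct letter names are A, Bb, Db, F. Arranged as a stack of thirds they read Bb–Db–F–A, so Bb is the root (a Bb minor-major seventh chord).

Bb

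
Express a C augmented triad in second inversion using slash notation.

Caug/G#

Second inversion of C augmented has the fifth (G#) in the bass. As a slash chord: Caug/G#.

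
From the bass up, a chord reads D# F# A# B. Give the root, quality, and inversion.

B major seventh, first inversion

The pitch classes D#, F#, A#, B arrange in thirds as B–D#–F#–A#: a B major seventh chord.
With the third (D#) in the bass, the chord is in first inversion (figured bass 6/5).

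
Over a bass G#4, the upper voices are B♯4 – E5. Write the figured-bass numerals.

The notes G#, B#, E stack in thirds as E–G#–B# — an E augmented triad. The bass G# is the third, so this is first inversion: figured 6.

6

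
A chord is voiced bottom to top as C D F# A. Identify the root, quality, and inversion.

The distinct note names are C, D, F#, A. Stacked in thirds they read D–F#–A–C, which is a dominant seventh chord on D.
The lowest note is C, the seventh of the chord, so this is third inversion (figured bass 4/2).

D dominant seventh, third inversion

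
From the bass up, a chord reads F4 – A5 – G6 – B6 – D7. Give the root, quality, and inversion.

G dominant ninth, third inversion

The distinct note names are F, A, G, B, D. Stacked in thirds they read G–B–D–F–A, which is a dominant ninth chord on G.
The lowest note is F, the seventh of the chord, so this is third inversion.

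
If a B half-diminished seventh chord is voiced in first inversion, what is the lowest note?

D

The third of B half-diminished seventh (B–D–F–A) is D; that is the bass in first inversion.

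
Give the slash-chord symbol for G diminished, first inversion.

Gdim/Bb

First inversion of G diminished has the third (Bb) in the bass. As a slash chord: Gdim/Bb.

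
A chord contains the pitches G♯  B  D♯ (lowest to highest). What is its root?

Reordering G#, B, D# into stacked thirds gives G#–B–D#; the bottom of that stack, G#, is the root.

G#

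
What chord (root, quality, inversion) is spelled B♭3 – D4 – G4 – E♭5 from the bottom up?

The pitch classes Bb, D, G, Eb arrange in thirds as Eb–G–Bb–D: an Eb major seventh chord.
With the fifth (Bb) in the bass, the chord is in second inversion (figured bass 4/3).

Eb major seventh, second inversion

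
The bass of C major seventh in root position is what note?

The root of C major seventh (C–E–G–B) is C; that is the bass in root position.

C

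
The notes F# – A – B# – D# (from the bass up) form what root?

B#

The distinct letter names are F#, A, B#, D#. Arranged as a stack of thirds they read B#–D#–F#–A, so B# is the root (a B# diminished seventh chord).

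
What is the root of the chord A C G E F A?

Reordering A, C, G, E, F into stacked thirds gives F–A–C–E–G; the bottom of that stack, F, is the root.

F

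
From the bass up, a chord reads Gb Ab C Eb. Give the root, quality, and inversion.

Ab dominant seventh, third inversion

The pitch classes Gb, Ab, C, Eb arrange in thirds as Ab–C–Eb–Gb: an Ab dominant seventh chord.
With the seventh (Gb) in the bass, the chord is in third inversion (figured bass 4/2).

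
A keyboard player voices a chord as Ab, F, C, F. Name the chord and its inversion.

F minor, first inversion

Reducing to letter names: Ab, F, C. These stack in thirds as F–Ab–C — an F minor triad.
With the third (Ab) in the bass, the chord is in first inversion (figured bass 6).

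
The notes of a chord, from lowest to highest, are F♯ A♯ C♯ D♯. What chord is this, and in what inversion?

The pitch classes F#, A#, C#, D# arrange in thirds as D#–F#–A#–C#: a D# minor seventh chord.
F# is the third of D# minor seventh; third in the bass means first inversion (figured bass 6/5).

D# minor seventh, first inversion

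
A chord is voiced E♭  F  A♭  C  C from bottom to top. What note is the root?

Reordering Eb, F, Ab, C into stacked thirds gives F–Ab–C–Eb; the bottom of that stack, F, is the root.

F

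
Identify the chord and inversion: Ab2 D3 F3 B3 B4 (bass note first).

The distinct note names are Ab, D, F, B. Stacked in thirds they read B–D–F–Ab, which is a diminished seventh chord on B.
With the seventh (Ab) in the bass, the chord is in third inversion (figured bass 4/2).

B diminished seventh, third inversion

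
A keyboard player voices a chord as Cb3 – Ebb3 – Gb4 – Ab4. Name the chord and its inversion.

Ab half-diminished seventh, first inversion

The distinct note names are Cb, Ebb, Gb, Ab. Stacked in thirds they read Ab–Cb–Ebb–Gb, which is a half-diminished seventh chord on Ab.
The lowest note is Cb, the third of the chord, so this is first inversion (figured bass 6/5).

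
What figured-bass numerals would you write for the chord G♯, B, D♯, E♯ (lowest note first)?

6/5

The notes G#, B, D#, E# stack in thirds as E#–G#–B–D# — an E# half-diminished seventh chord. The bass G# is the third, so this is first inversion: figured 6/5.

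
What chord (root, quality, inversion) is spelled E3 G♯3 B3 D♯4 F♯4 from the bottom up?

E major ninth, root position

The pitch classes E, G#, B, D#, F# arrange in thirds as E–G#–B–D#–F#: an E major ninth chord.
The lowest note is E, the root of the chord, so this is root position.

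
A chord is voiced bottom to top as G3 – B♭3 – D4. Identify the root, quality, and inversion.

G minor, root position

Reducing to letter names: G, Bb, D. These stack in thirds as G–Bb–D — a G minor triad.
G is the root of G minor; root in the bass means root position (figured bass 5/3).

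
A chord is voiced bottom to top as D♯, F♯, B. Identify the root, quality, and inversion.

The distinct note names are D#, F#, B. Stacked in thirds they read B–D#–F#, which is a major triad on B.
D# is the third of B major; third in the bass means first inversion (figured bass 6).

B major, first inversion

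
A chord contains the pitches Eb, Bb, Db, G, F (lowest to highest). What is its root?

Eb

Eb, Bb, Db, G, F are the tones of an Eb dominant ninth chord (Eb–G–Bb–Db–F), making Eb the root.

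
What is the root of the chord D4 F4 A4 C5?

D, F, A, C are the tones of a D minor seventh chord (D–F–A–C), making D the root.

D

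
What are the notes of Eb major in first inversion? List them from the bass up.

G, Bb, Eb

Spelling Eb major: Eb–G–Bb. In first inversion the third is bass, giving G, Bb, Eb from the bottom.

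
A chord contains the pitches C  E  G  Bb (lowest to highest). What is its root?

C

Reordering C, E, G, Bb into stacked thirds gives C–E–G–Bb; the bottom of that stack, C, is the root.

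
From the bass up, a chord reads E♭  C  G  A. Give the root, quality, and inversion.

A half-diminished seventh, second inversion

The pitch classes Eb, C, G, A arrange in thirds as A–C–Eb–G: an A half-diminished seventh chord.
Eb is the fifth of A half-diminished seventh; fifth in the bass means second inversion (figured bass 4/3).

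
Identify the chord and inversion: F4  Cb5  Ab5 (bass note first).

F diminished, root position

Reducing to letter names: F, Cb, Ab. These stack in thirds as F–Ab–Cb — an F diminished triad.
The lowest note is F, the root of the chord, so this is root position (figured bass 5/3).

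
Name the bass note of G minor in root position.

G

The root of G minor (G–Bb–D) is G; that is the bass in root position.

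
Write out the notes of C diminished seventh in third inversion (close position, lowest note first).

Bbb, C, Eb, Gb

The chord tones are C–Eb–Gb–Bbb. With the seventh (Bbb) lowest for third inversion: Bbb, C, Eb, Gb.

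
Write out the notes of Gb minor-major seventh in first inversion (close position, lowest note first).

Bbb, Db, F, Gb

The chord tones are Gb–Bbb–Db–F. With the third (Bbb) lowest for first inversion: Bbb, Db, F, Gb.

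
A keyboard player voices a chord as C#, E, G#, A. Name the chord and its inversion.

A major seventh, first inversion

The distinct note names are C#, E, G#, A. Stacked in thirds they read A–C#–E–G#, which is a major seventh chord on A.
The lowest note is C#, the third of the chord, so this is first inversion (figured bass 6/5).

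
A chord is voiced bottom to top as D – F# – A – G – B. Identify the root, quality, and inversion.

G major ninth, second inversion

The pitch classes D, F#, A, G, B arrange in thirds as G–B–D–F#–A: a G major ninth chord.
The lowest note is D, the fifth of the chord, so this is second inversion.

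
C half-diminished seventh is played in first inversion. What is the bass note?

Eb

In first inversion the third is lowest. For C half-diminished seventh (C–Eb–Gb–Bb) that is Eb.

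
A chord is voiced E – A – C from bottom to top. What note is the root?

A

E, A, C are the tones of an A minor triad (A–C–E), making A the root.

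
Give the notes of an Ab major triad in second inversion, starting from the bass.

Eb, Ab, C

Spelling Ab major: Ab–C–Eb. In second inversion the fifth is bass, giving Eb, Ab, C from the bottom.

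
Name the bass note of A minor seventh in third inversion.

The seventh of A minor seventh (A–C–E–G) is G; that is the bass in third inversion.

G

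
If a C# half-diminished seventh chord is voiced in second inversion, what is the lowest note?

G

The fifth of C# half-diminished seventh (C#–E–G–B) is G; that is the bass in second inversion.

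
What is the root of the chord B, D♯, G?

The distinct letter names are B, D#, G. Arranged as a stack of thirds they read G–B–D#, so G is the root (a G augmented triad).

G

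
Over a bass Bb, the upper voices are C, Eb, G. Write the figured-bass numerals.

The notes Bb, C, Eb, G stack in thirds as C–Eb–G–Bb — a C minor seventh chord. The bass Bb is the seventh, so this is third inversion: figured 4/2.

4/2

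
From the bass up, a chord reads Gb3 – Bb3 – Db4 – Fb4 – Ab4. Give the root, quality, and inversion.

Gb dominant ninth, root position

The pitch classes Gb, Bb, Db, Fb, Ab arrange in thirds as Gb–Bb–Db–Fb–Ab: a Gb dominant ninth chord.
Gb is the root of Gb dominant ninth; root in the bass means root position.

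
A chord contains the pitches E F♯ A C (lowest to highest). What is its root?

F#

The distinct letter names are E, F#, A, C. Arranged as a stack of thirds they read F#–A–C–E, so F# is the root (an F# half-diminished seventh chord).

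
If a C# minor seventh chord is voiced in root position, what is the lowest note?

C#

The root of C# minor seventh (C#–E–G#–B) is C#; that is the bass in root position.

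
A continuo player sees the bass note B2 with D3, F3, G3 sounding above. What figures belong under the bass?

6/5

The notes B, D, F, G stack in thirds as G–B–D–F — a G dominant seventh chord. The bass B is the third, so this is first inversion: figured 6/5.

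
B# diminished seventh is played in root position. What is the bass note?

In root position the root is lowest. For B# diminished seventh (B#–D#–F#–A) that is B#.

B#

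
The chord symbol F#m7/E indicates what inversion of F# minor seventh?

third inversion

F#m7/E means F# minor seventh with E in the bass. E is the seventh of F# minor seventh (F#–A–C#–E), so this is third inversion.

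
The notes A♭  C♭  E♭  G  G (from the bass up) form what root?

Ab, Cb, Eb, G are the tones of an Ab minor-major seventh chord (Ab–Cb–Eb–G), making Ab the root.

Ab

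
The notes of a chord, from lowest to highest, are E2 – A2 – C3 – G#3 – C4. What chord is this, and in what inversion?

A minor-major seventh, second inversion

Reducing to letter names: E, A, C, G#. These stack in thirds as A–C–E–G# — an A minor-major seventh chord.
E is the fifth of A minor-major seventh; fifth in the bass means second inversion (figured bass 4/3).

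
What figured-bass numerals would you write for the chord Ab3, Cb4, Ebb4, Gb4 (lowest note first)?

7

The notes Ab, Cb, Ebb, Gb stack in thirds as Ab–Cb–Ebb–Gb — an Ab half-diminished seventh chord. The bass Ab is the root, so this is root position: figured 7.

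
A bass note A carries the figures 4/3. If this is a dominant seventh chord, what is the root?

D

The figures 4/3 mean the fifth of the chord is in the bass. If A is the fifth of a dominant seventh chord, the root is D (chord tones D–F#–A–C).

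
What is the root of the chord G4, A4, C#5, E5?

G, A, C#, E are the tones of an A dominant seventh chord (A–C#–E–G), making A the root.

A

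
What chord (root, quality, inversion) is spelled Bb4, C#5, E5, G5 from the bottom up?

Reducing to letter names: Bb, C#, E, G. These stack in thirds as C#–E–G–Bb — a C# diminished seventh chord.
The lowest note is Bb, the seventh of the chord, so this is third inversion (figured bass 4/2).

C# diminished seventh, third inversion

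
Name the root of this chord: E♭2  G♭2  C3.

Eb, Gb, C are the tones of a C diminished triad (C–Eb–Gb), making C the root.

C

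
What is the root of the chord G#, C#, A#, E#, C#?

Reordering G#, C#, A#, E# into stacked thirds gives A#–C#–E#–G#; the bottom of that stack, A#, is the root.

A#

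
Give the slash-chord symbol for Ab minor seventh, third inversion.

Third inversion of Ab minor seventh has the seventh (Gb) in the bass. As a slash chord: Abm7/Gb.

Abm7/Gb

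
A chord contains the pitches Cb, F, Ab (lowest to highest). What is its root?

F

Reordering Cb, F, Ab into stacked thirds gives F–Ab–Cb; the bottom of that stack, F, is the root.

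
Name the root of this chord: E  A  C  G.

The distinct letter names are E, A, C, G. Arranged as a stack of thirds they read A–C–E–G, so A is the root (an A minor seventh chord).

A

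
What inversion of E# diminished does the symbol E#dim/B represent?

E#dim/B means E# diminished with B in the bass. B is the fifth of E# diminished (E#–G#–B), so this is second inversion.

second inversion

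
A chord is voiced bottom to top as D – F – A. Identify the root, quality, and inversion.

Reducing to letter names: D, F, A. These stack in thirds as D–F–A — a D minor triad.
The lowest note is D, the root of the chord, so this is root position (figured bass 5/3).

D minor, root position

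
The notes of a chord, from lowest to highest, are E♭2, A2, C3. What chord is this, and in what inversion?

The pitch classes Eb, A, C arrange in thirds as A–C–Eb: an A diminished triad.
Eb is the fifth of A diminished; fifth in the bass means second inversion (figured bass 6/4).

A diminished, second inversion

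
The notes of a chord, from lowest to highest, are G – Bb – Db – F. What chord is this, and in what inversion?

G half-diminished seventh, root position

The pitch classes G, Bb, Db, F arrange in thirds as G–Bb–Db–F: a G half-diminished seventh chord.
The lowest note is G, the root of the chord, so this is root position (figured bass 7).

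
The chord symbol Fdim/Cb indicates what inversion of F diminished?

Fdim/Cb means F diminished with Cb in the bass. Cb is the fifth of F diminished (F–Ab–Cb), so this is second inversion.

second inversion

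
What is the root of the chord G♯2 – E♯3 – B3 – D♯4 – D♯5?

E#

G#, E#, B, D# are the tones of an E# half-diminished seventh chord (E#–G#–B–D#), making E# the root.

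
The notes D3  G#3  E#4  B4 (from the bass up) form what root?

E#

Reordering D, G#, E#, B into stacked thirds gives E#–G#–B–D; the bottom of that stack, E#, is the root.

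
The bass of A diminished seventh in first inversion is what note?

C

A diminished seventh is A–C–Eb–Gb. First inversion places the third in the bass: C.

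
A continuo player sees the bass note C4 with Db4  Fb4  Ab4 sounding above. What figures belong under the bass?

The notes C, Db, Fb, Ab stack in thirds as Db–Fb–Ab–C — a Db minor-major seventh chord. The bass C is the seventh, so this is third inversion: figured 4/2.

4/2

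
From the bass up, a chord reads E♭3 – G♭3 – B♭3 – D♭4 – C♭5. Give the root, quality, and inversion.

The distinct note names are Eb, Gb, Bb, Db, Cb. Stacked in thirds they read Cb–Eb–Gb–Bb–Db, which is a major ninth chord on Cb.
Eb is the third of Cb major ninth; third in the bass means first inversion.

Cb major ninth, first inversion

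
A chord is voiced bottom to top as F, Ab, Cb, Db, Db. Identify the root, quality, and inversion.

Db dominant seventh, first inversion

Reducing to letter names: F, Ab, Cb, Db. These stack in thirds as Db–F–Ab–Cb — a Db dominant seventh chord.
With the third (F) in the bass, the chord is in first inversion (figured bass 6/5).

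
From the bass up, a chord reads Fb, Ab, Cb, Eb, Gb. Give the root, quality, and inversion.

Reducing to letter names: Fb, Ab, Cb, Eb, Gb. These stack in thirds as Fb–Ab–Cb–Eb–Gb — an Fb major ninth chord.
Fb is the root of Fb major ninth; root in the bass means root position.

Fb major ninth, root position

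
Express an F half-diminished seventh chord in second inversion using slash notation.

Second inversion of F half-diminished seventh has the fifth (Cb) in the bass. As a slash chord: Fø7/Cb.

Fø7/Cb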